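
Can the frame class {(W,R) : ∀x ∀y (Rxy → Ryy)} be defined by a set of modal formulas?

The condition is shift-reflexivity. A defining modal formula is □(□r → r).
Suppose □(□r→r) is valid. Take Rxy and set V(r)={w : Ryw}. Then at y, □r holds; since □(□r→r) at x, □r→r at y, so r at y, i.e. Ryy.

Yes, by □(□r → r)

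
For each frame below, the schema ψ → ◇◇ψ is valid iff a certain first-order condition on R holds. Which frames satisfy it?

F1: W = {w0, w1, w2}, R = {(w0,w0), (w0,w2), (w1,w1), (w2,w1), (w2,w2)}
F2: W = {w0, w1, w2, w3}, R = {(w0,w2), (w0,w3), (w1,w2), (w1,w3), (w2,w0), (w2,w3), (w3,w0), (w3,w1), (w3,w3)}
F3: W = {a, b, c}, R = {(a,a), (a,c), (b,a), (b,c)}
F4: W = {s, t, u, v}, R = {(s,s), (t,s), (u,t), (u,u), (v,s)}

This is the axiom for a generalized confluence (Geach) condition; its first-order frame correspondent is ∀x ∃w (x = w ∧ xR²w).
F1: satisfies the condition.
F2: satisfies the condition.
F3: fails — at b but no w with b=w and bR²w.
F4: fails — at t but no w with t=w and tR²w.

F1, F2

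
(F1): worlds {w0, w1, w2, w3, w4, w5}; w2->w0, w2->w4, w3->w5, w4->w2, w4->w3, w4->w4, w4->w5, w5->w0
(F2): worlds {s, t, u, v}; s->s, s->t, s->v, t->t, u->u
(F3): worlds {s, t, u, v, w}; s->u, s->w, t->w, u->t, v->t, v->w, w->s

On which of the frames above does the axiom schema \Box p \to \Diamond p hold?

The schema corresponds to seriality: \forall x \exists y Rxy.
(F1): fails — world w0 has no successor.
(F2): fails — world v has no successor.
(F3): holds.
Valid on: (F3).

(F3)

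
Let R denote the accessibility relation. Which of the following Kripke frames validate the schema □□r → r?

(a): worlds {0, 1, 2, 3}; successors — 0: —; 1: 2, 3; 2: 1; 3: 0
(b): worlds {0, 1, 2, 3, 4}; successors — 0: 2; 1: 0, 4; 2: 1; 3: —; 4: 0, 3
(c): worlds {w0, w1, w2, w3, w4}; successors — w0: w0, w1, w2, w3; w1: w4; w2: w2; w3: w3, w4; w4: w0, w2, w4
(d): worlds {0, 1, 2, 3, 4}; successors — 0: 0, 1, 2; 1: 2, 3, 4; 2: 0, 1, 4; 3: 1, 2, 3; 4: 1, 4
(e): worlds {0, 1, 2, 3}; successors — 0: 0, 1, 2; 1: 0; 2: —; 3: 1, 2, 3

Frame correspondent (Sahlqvist): ∀x ∃w (xR²w ∧ x = w) — i.e. a generalized confluence (Geach) condition.
(a): fails — at 0 but no w with 0R²w and 0=w.
(b): fails — at 0 but no w with 0R²w and 0=w.
(c): fails — at w1 but no w with w1R²w and w1=w.
(d): condition met.
(e): fails — at 2 but no w with 2R²w and 2=w.

(d)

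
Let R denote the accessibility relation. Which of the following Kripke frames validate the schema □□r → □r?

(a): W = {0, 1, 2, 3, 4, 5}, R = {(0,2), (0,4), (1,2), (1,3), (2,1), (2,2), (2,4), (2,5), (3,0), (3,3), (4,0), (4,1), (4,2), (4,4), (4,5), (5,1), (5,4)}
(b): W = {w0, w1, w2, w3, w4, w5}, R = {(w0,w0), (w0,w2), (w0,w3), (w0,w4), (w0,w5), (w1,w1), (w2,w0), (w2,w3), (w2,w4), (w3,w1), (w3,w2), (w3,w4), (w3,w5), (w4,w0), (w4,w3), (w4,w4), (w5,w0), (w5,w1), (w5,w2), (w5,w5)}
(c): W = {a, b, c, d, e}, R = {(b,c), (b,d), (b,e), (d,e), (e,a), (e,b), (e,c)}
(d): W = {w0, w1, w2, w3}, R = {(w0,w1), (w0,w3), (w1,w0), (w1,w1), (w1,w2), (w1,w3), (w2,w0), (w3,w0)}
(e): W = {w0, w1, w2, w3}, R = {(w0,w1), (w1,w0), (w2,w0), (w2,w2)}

This is the axiom for density; its first-order frame correspondent is ∀x ∀y (Rxy → ∃z (Rxz ∧ Rzy)).
(a): condition met.
(b): condition met.
(c): fails — Reb but no z with Rez and Rzb.
(d): fails — Rw3w0 but no z with Rw3z and Rzw0.
(e): fails — Rw0w1 but no z with Rw0z and Rzw1.
Valid on: (a), (b).

(a), (b)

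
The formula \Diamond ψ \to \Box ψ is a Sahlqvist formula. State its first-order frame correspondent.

Suppose ◇ψ→□ψ is valid. Take Rxy, Rxz and set V(ψ)={y}. Then ◇ψ at x, so □ψ at x, so ψ at z, i.e. z=y.

partial functionality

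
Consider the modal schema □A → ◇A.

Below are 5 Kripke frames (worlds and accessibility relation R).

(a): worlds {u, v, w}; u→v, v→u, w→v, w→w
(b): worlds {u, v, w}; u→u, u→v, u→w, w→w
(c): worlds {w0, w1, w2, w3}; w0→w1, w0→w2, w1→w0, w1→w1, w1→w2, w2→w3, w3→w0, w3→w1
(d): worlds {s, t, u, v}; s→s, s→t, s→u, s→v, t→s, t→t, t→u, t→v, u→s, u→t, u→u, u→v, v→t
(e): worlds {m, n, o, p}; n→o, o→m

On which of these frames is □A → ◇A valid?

This is the axiom for seriality; its first-order frame correspondent is ∀x ∃y Rxy.
(a): satisfies the condition.
(b): fails — world v has no successor.
(c): satisfies the condition.
(d): satisfies the condition.
(e): fails — world m has no successor.

(a), (c), (d)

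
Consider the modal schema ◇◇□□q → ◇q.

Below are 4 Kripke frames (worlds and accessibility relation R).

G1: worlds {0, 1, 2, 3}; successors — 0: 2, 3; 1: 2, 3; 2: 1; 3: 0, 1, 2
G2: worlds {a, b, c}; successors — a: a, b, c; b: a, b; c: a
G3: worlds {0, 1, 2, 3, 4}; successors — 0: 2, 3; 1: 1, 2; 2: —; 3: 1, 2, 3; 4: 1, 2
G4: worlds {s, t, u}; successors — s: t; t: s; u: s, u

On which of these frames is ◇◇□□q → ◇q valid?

Frame correspondent (Sahlqvist): ∀x ∀y (xR²y → ∃w (yR²w ∧ xRw)) — i.e. a generalized confluence (Geach) condition.
G1: fails — 2R²2 but no w with 2R²w and 2Rw.
G2: condition met.
G3: fails — 0R²2 but no w with 2R²w and 0Rw.
G4: fails — sR²s but no w with sR²w and sRw.

G2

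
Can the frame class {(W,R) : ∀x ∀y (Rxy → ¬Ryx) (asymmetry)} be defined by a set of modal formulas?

Modal frame validity is preserved under surjective bounded morphisms.
The 3-cycle (worlds w0,w1,w2 with w0→w1→w2→w0) is asymmetric. Mapping every world to a single reflexive point • is a surjective bounded morphism, and the reflexive point is not asymmetric (R•• but asymmetry requires ¬R••).
So the class is not modally definable.

Not modally definable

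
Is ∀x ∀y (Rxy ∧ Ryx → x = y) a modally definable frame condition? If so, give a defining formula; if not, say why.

If a class were modally definable it would be closed under surjective bounded morphisms (Goldblatt–Thomason).
The 8-cycle (worlds s,t,u,v,w,x,y,z with s→t→u→v→w→x→y→z→s) is antisymmetric. Sending even-indexed worlds to a and odd-indexed worlds to b is a surjective bounded morphism onto the two-world frame with a↔b, which is not antisymmetric.
So the class is not modally definable.

Not definable by any modal formula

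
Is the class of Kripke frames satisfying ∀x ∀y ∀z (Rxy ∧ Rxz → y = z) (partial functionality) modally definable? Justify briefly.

Yes: it is partial functionality, defined by the CD schema ◇p → □p.
Suppose ◇p→□p is valid. Take Rxy, Rxz and set V(p)={y}. Then ◇p at x, so □p at x, so p at z, i.e. z=y.

Yes, by ◇p → □p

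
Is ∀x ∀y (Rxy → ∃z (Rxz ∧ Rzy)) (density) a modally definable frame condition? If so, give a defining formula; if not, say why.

Yes, by □□p → □p

This is a Sahlqvist condition; the C4 axiom □□p → □p defines it.
Suppose □□p→□p is valid. Take Rxy and set V(p)={w : xR²w}. Then □□p at x, so □p at x, so p at y, i.e. ∃z(Rxz∧Rzy).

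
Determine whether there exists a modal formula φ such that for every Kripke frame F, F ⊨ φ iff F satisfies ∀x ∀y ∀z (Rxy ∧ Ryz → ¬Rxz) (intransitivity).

Any modally definable frame class is closed under surjective bounded morphisms.
The 7-cycle (worlds a,b,c,d,e,f,g with a→b→c→d→e→f→g→a) is intransitive. Mapping every world to a single reflexive point • is a surjective bounded morphism; the reflexive point is not intransitive (R••∧R•• but R••).
So no modal formula (or set of formulas) defines exactly the intransitive frames.

Not modally definable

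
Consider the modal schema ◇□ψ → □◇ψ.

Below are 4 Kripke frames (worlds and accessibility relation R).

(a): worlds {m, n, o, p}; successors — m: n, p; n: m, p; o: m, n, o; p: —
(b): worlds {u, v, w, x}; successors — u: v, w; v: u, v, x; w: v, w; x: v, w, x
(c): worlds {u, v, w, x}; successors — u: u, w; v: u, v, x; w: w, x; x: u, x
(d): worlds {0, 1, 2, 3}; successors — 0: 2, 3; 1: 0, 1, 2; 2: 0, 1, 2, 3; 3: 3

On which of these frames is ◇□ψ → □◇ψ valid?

(b), (c)

The schema corresponds to convergence: ∀x ∀y ∀z (Rxy ∧ Rxz → ∃w (Ryw ∧ Rzw)).
(a): fails — Rmn and Rmp but n and p have no common successor.
(b): holds.
(c): holds.
(d): fails — R23 and R21 but 3 and 1 have no common successor.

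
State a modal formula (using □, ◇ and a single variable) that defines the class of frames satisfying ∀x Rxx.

This is reflexivity; the standard corresponding axiom is T: □p → p.
Suppose □p→p is valid. At any x set V(p)={w : Rxw}. Then □p holds at x, so p holds at x, i.e. Rxx.

□p → p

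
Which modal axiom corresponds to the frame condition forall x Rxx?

This is reflexivity; the standard corresponding axiom is T: □s → s.
Suppose □s→s is valid. At any x set V(s)={w : Rxw}. Then □s holds at x, so s holds at x, i.e. Rxx.

□s → s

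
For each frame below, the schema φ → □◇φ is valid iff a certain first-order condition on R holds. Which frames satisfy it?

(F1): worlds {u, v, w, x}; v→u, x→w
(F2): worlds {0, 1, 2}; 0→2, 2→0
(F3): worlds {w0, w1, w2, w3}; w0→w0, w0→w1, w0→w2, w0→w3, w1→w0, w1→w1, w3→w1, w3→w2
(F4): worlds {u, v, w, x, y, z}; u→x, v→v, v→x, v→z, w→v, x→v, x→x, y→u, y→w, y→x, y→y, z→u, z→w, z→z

(F2)

This is the axiom for symmetry; its first-order frame correspondent is ∀x ∀y (Rxy → Ryx).
(F1): fails — Rxw but not Rwx.
(F2): satisfies the condition.
(F3): fails — Rw3w1 but not Rw1w3.
(F4): fails — Ryx but not Rxy.
Valid on: (F2).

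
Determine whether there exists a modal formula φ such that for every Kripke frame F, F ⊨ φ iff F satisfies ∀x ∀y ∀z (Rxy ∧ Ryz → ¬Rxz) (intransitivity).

No

If a class were modally definable it would be closed under surjective bounded morphisms (Goldblatt–Thomason).
The 5-cycle (worlds s,t,u,v,w with s→t→u→v→w→s) is intransitive. Mapping every world to a single reflexive point • is a surjective bounded morphism; the reflexive point is not intransitive (R••∧R•• but R••).
Hence intransitivity is not modally definable.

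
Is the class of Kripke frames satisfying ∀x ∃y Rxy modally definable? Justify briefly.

Yes: it is seriality, defined by the D schema □p → ◇p.
Suppose □p→◇p is valid. At any x set V(p)=W. Then □p at x, so ◇p at x, so x has a successor.

Definable; □p → ◇p defines it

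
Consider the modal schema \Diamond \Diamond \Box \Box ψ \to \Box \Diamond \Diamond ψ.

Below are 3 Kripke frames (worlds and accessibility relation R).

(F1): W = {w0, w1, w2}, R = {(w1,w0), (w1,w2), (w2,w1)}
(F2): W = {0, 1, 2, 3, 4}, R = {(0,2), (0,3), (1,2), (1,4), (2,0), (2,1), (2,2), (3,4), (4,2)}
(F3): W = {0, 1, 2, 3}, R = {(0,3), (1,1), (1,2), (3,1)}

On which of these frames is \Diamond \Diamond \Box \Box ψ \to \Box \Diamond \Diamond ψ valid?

(F2)

Frame correspondent (Sahlqvist): \forall x \forall y \forall z ((x R^2 y \wedge xRz) \to \exists w (y R^2 w \wedge z R^2 w)) — i.e. a generalized confluence (Geach) condition.
(F1): fails — w1R²w1, w1Rw0 but no w with w1R²w and w0R²w.
(F2): satisfies the condition.
(F3): fails — 1R²1, 1R2 but no w with 1R²w and 2R²w.
Valid on: (F2).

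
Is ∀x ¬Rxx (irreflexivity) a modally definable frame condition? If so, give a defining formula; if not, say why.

If a class were modally definable it would be closed under surjective bounded morphisms (Goldblatt–Thomason).
The 4-cycle (worlds 0,1,2,3 with 0→1→2→3→0) is irreflexive, and the map sending every world to a single reflexive point • is a surjective bounded morphism (forth: every edge maps to (•,•); back: every world has a successor). So any modal formula valid on the 4-cycle is also valid on the reflexive point, which is not irreflexive.
So no modal formula (or set of formulas) defines exactly the irreflexive frames.

Not definable by any modal formula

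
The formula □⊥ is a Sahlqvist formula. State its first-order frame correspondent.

emptiness of R

□⊥ is valid iff no world has any successor (otherwise □⊥ fails at any world with one).
Conversely, any frame satisfying ∀x ∀y ¬Rxy validates the schema.
Frame condition: ∀x ∀y ¬Rxy.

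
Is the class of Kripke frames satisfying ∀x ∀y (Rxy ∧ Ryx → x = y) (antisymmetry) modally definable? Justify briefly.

Any modally definable frame class is closed under surjective bounded morphisms.
The 6-cycle (worlds 0,1,2,3,4,5 with 0→1→2→3→4→5→0) is antisymmetric. Sending even-indexed worlds to s and odd-indexed worlds to t is a surjective bounded morphism onto the two-world frame with s↔t, which is not antisymmetric.
Hence antisymmetry is not modally definable.

No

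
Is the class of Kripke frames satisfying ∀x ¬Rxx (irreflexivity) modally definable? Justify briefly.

Modal frame validity is preserved under surjective bounded morphisms.
The 4-cycle (worlds s,t,u,v with s→t→u→v→s) is irreflexive, and the map sending every world to a single reflexive point • is a surjective bounded morphism (forth: every edge maps to (•,•); back: every world has a successor). So any modal formula valid on the 4-cycle is also valid on the reflexive point, which is not irreflexive.
So the class is not modally definable.

No — not modally definable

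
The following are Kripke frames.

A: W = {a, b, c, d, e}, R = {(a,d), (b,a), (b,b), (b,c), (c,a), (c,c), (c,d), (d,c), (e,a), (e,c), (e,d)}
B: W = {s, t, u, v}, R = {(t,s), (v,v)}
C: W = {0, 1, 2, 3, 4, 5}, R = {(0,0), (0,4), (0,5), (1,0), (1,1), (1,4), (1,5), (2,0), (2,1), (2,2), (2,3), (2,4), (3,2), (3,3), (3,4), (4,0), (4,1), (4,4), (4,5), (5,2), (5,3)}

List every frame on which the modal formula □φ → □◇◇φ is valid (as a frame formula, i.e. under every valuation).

This is the axiom for a generalized confluence (Geach) condition; its first-order frame correspondent is ∀x ∀z (xRz → ∃w (xRw ∧ zR²w)).
A: ✓.
B: fails — tRs but no w with tRw and sR²w.
C: ✓.
Valid on: A, C.

A, C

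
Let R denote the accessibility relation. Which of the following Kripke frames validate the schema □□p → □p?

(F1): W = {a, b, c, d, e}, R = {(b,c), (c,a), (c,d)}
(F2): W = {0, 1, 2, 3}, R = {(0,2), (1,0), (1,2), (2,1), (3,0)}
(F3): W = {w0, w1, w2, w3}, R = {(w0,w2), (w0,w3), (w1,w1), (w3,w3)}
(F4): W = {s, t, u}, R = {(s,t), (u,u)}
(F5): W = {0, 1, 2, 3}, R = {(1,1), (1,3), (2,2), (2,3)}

(F5)

Frame correspondent (Sahlqvist): ∀x ∀y (Rxy → ∃z (Rxz ∧ Rzy)) — i.e. density.
(F1): fails — Rca but no z with Rcz and Rza.
(F2): fails — R10 but no z with R1z and Rz0.
(F3): fails — Rw0w2 but no z with Rw0z and Rzw2.
(F4): fails — Rst but no z with Rsz and Rzt.
(F5): holds.
Valid on: (F5).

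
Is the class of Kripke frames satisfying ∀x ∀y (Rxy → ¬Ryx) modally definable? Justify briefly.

No

Any modally definable frame class is closed under surjective bounded morphisms.
The 5-cycle (worlds w0,w1,w2,w3,w4 with w0→w1→w2→w3→w4→w0) is asymmetric. Mapping every world to a single reflexive point • is a surjective bounded morphism, and the reflexive point is not asymmetric (R•• but asymmetry requires ¬R••).
So no modal formula (or set of formulas) defines exactly the asymmetric frames.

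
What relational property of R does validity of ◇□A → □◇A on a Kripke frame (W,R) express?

Convergence

Suppose ◇□A→□◇A is valid. Take Rxy, Rxz and set V(A)={w : Ryw}. Then □A at y so ◇□A at x, so □◇A at x, so ◇A at z, giving w with Rzw and Ryw.
Conversely, any frame satisfying ∀x ∀y ∀z (Rxy ∧ Rxz → ∃w (Ryw ∧ Rzw)) validates the schema.
Frame condition: ∀x ∀y ∀z (Rxy ∧ Rxz → ∃w (Ryw ∧ Rzw)).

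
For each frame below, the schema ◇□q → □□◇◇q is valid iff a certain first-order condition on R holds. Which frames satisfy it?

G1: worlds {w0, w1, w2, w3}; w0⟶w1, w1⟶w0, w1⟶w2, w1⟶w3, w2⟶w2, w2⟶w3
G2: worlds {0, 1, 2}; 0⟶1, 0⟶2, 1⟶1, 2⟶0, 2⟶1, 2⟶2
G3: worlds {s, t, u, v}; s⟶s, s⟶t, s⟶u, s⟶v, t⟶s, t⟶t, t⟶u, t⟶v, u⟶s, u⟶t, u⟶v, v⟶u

G2

The schema corresponds to a generalized confluence (Geach) condition: ∀x ∀y ∀z ((xRy ∧ xR²z) → ∃w (yRw ∧ zR²w)).
G1: fails — w0Rw1, w0R²w3 but no w with w1Rw and w3R²w.
G2: condition met.
G3: fails — sRv, sR²v but no w with vRw and vR²w.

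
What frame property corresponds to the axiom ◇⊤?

Seriality

◇⊤ holds at w iff w has a successor, so frame-validity of ◇⊤ is exactly seriality. Equivalently via □A → ◇A:
Suppose □A→◇A is valid. At any x set V(A)=W. Then □A at x, so ◇A at x, so x has a successor.
The converse is a direct semantic check.
So the correspondent is seriality.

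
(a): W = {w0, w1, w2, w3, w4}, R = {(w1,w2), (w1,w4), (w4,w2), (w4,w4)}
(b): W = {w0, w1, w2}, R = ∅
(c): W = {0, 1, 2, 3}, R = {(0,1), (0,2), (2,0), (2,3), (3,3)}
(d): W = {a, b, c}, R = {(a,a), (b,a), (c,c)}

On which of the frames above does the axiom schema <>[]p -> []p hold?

This is the axiom for the Euclidean property; its first-order frame correspondent is forall x forall y forall z (Rxy & Rxz -> Ryz).
(a): fails — Rw1w2 and Rw1w2 but not Rw2w2.
(b): ✓.
(c): fails — R02 and R02 but not R22.
(d): ✓.

(b), (d)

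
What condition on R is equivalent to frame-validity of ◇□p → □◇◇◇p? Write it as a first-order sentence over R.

This is a Sahlqvist (Geach-type) schema ◇^1□^1p → □^1◇^3p.
Minimal-valuation argument: fix x; take any y with xR^1y and any z with xR^1z. Set V(p) to the set of worlds R-reachable from y in exactly 1 step. Then □^1p holds at y, so the antecedent holds at x; validity forces ◇^3p at z, giving a w with zR^3w and yR^1w.
First-order correspondent: ∀x ∀y ∀z ((xRy ∧ xRz) → ∃w (yRw ∧ zR³w)).

∀x ∀y ∀z ((xRy ∧ xRz) → ∃w (yRw ∧ zR³w))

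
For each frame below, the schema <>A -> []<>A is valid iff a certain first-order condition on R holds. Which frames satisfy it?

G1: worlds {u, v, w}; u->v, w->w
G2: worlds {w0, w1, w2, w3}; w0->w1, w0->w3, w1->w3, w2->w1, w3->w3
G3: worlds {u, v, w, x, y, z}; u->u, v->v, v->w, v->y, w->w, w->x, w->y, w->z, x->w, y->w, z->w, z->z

Frame correspondent (Sahlqvist): forall x forall y forall z (Rxy & Rxz -> Ryz) — i.e. the Euclidean property.
G1: fails — Ruv and Ruv but not Rvv.
G2: fails — Rw0w1 and Rw0w1 but not Rw1w1.
G3: fails — Rvw and Rvv but not Rwv.
Valid on no frame.

none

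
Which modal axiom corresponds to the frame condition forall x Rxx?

The condition is reflexivity. The T schema □ψ → ψ defines it.
Suppose □ψ→ψ is valid. At any x set V(ψ)={w : Rxw}. Then □ψ holds at x, so ψ holds at x, i.e. Rxx.

□ψ → ψ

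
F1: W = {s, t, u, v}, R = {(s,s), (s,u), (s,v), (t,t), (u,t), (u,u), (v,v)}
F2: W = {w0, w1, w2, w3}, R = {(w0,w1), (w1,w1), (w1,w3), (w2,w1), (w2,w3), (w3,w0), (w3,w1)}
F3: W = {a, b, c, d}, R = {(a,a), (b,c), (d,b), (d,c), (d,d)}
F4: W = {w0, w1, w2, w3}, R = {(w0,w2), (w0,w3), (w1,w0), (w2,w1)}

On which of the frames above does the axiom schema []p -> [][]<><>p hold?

F2

This is the axiom for a generalized confluence (Geach) condition; its first-order frame correspondent is forall x forall z (x R^2 z -> exists w (xRw & z R^2 w)).
F1: fails — sR²t but no w with sRw and tR²w.
F2: ✓.
F3: fails — dR²b but no w with dRw and bR²w.
F4: fails — w1R²w3 but no w with w1Rw and w3R²w.
Valid on: F2.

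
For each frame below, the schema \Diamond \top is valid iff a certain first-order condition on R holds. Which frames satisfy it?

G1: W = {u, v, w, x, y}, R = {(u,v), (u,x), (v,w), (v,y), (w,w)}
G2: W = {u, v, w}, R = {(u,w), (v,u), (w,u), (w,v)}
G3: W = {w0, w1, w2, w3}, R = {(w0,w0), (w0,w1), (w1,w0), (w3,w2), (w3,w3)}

The schema corresponds to seriality: \forall x \exists y Rxy.
G1: fails — world x has no successor.
G2: condition met.
G3: fails — world w2 has no successor.

G2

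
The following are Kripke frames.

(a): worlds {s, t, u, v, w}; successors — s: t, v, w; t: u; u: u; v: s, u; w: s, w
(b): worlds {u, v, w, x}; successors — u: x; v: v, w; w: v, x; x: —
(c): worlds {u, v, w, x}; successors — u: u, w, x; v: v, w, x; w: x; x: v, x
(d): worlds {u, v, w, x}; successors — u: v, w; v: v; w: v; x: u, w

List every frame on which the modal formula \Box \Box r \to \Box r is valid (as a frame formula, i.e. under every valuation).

The schema corresponds to density: \forall x \forall y (Rxy \to \exists z (Rxz \wedge Rzy)).
(a): fails — Rvs but no z with Rvz and Rzs.
(b): fails — Rwx but no z with Rwz and Rzx.
(c): satisfies the condition.
(d): fails — Ruw but no z with Ruz and Rzw.
Valid on: (c).

(c)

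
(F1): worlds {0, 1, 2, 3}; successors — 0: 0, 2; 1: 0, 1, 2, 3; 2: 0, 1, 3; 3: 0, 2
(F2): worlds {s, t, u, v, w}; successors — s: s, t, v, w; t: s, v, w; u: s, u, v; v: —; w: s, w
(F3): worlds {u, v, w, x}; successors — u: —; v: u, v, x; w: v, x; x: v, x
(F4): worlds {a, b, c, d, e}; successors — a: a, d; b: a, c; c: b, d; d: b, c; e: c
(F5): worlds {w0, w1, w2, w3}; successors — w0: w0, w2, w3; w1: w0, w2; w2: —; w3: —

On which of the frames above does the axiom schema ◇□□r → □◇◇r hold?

(F1), (F4)

The schema corresponds to a generalized confluence (Geach) condition: ∀x ∀y ∀z ((xRy ∧ xRz) → ∃w (yR²w ∧ zR²w)).
(F1): holds.
(F2): fails — sRs, sRv but no w* with sR²w* and vR²w*.
(F3): fails — vRu, vRu but no t with uR²t and uR²t.
(F4): holds.
(F5): fails — w0Rw0, w0Rw2 but no w with w0R²w and w2R²w.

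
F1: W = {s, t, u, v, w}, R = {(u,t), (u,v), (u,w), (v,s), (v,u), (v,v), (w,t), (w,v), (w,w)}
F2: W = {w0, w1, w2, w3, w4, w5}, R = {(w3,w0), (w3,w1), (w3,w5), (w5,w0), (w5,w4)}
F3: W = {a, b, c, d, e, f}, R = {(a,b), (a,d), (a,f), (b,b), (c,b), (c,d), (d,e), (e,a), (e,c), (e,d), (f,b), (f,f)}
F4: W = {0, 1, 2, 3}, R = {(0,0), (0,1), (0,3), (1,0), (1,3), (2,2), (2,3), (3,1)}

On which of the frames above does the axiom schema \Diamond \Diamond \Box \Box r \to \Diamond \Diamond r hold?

F4

The schema corresponds to a generalized confluence (Geach) condition: \forall x \forall y (x R^2 y \to \exists w (y R^2 w \wedge x R^2 w)).
F1: fails — uR²s but no w* with sR²w* and uR²w*.
F2: fails — w3R²w0 but no w with w0R²w and w3R²w.
F3: fails — dR²a but no w with aR²w and dR²w.
F4: satisfies the condition.
Valid on: F4.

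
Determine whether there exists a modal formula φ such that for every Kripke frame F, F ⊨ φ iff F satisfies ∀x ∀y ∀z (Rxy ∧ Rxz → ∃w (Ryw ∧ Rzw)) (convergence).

This is a Sahlqvist condition; the .2 axiom ◇□p → □◇p defines it.
Suppose ◇□p→□◇p is valid. Take Rxy, Rxz and set V(p)={w : Ryw}. Then □p at y so ◇□p at x, so □◇p at x, so ◇p at z, giving w with Rzw and Ryw.

Yes — defined by ◇□p → □◇p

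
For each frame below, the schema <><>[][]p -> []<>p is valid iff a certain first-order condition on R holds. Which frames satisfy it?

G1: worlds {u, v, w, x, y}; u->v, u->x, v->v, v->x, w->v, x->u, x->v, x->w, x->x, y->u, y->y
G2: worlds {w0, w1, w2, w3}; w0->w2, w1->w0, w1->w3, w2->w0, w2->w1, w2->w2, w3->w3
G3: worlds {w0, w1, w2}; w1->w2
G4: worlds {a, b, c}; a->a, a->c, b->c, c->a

G1, G3, G4

The schema corresponds to a generalized confluence (Geach) condition: forall x forall y forall z ((x R^2 y & xRz) -> exists w (y R^2 w & zRw)).
G1: condition met.
G2: fails — w1R²w3, w1Rw0 but no w with w3R²w and w0Rw.
G3: condition met.
G4: condition met.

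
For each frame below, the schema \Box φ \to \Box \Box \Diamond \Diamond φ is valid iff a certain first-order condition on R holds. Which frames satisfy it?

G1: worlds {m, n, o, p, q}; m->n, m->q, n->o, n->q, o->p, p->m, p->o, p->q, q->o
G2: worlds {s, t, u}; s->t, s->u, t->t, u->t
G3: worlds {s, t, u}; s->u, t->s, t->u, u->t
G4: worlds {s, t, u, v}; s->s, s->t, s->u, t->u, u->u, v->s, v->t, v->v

Frame correspondent (Sahlqvist): \forall x \forall z (x R^2 z \to \exists w (xRw \wedge z R^2 w)) — i.e. a generalized confluence (Geach) condition.
G1: fails — mR²q but no w with mRw and qR²w.
G2: ✓.
G3: fails — uR²u but no w with uRw and uR²w.
G4: fails — vR²t but no w with vRw and tR²w.
Valid on: G2.

G2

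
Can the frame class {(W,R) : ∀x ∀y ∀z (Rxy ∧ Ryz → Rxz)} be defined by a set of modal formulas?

Yes — defined by □r → □□r

Yes: it is transitivity, defined by the 4 schema □r → □□r.
Suppose □r→□□r is valid. Take Rxy, Ryz and set V(r)={w : Rxw}. Then □r at x, so □□r at x, so □r at y, so r at z, i.e. Rxz.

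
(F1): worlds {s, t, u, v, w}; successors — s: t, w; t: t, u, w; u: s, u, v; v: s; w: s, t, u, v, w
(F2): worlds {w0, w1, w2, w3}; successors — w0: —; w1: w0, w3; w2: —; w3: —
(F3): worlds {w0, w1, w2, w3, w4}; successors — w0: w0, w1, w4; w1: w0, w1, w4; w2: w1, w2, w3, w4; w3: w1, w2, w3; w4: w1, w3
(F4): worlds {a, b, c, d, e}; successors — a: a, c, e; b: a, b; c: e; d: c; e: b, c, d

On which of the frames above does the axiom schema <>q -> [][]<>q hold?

(F2)

The schema corresponds to a generalized confluence (Geach) condition: forall x forall y forall z ((xRy & x R^2 z) -> exists w (y = w & zRw)).
(F1): fails — sRt, sR²u but no w* with t=w* and uRw*.
(F2): holds.
(F3): fails — w0Rw0, w0R²w3 but no w with w0=w and w3Rw.
(F4): fails — aRa, aR²c but no w with a=w and cRw.
Valid on: (F2).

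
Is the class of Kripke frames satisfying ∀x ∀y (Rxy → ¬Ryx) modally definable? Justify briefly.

Not definable by any modal formula

Modal frame validity is preserved under surjective bounded morphisms.
The 5-cycle (worlds w0,w1,w2,w3,w4 with w0→w1→w2→w3→w4→w0) is asymmetric. Mapping every world to a single reflexive point • is a surjective bounded morphism, and the reflexive point is not asymmetric (R•• but asymmetry requires ¬R••).
So the class is not modally definable.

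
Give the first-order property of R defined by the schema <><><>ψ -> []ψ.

forall x forall y forall z ((x R^3 y & xRz) -> exists w (y = w & z = w))

This is a Sahlqvist (Geach-type) schema ◇^3□^0ψ → □^1◇^0ψ.
Minimal-valuation argument: fix x; take any y with xR^3y and any z with xR^1z. Set V(ψ) to the set of worlds R-reachable from y in exactly 0 steps. Then □^0ψ holds at y, so the antecedent holds at x; validity forces ◇^0ψ at z, giving a w with zR^0w and yR^0w.
First-order correspondent: forall x forall y forall z ((x R^3 y & xRz) -> exists w (y = w & z = w)).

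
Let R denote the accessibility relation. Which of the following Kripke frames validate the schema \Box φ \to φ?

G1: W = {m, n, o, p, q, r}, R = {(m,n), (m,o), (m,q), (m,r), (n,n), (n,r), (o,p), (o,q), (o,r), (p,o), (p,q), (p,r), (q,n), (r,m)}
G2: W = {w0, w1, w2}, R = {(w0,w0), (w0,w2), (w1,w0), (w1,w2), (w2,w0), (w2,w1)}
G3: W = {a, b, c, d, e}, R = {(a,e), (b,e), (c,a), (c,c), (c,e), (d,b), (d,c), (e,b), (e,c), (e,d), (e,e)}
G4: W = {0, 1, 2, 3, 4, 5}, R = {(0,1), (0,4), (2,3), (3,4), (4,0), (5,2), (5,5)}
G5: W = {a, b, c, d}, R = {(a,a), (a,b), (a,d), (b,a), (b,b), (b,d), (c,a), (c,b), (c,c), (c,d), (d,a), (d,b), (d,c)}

none

This is the axiom for reflexivity; its first-order frame correspondent is \forall x Rxx.
G1: fails — world m does not see itself.
G2: fails — world w1 does not see itself.
G3: fails — world a does not see itself.
G4: fails — world 0 does not see itself.
G5: fails — world d does not see itself.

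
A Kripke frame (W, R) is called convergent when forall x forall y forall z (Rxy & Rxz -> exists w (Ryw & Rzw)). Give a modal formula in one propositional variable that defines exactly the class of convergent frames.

◇□p → □◇p

A defining formula is ◇□p → □◇p (the .2 axiom).
Suppose ◇□p→□◇p is valid. Take Rxy, Rxz and set V(p)={w : Ryw}. Then □p at y so ◇□p at x, so □◇p at x, so ◇p at z, giving w with Rzw and Ryw.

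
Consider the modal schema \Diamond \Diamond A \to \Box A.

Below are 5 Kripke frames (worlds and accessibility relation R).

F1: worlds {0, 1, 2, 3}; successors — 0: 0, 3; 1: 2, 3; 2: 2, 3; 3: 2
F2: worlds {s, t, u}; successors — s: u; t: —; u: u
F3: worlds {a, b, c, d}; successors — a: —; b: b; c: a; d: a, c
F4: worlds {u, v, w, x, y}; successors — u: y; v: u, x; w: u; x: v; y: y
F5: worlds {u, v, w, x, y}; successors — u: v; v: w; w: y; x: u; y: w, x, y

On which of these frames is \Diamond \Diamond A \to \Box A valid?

Frame correspondent (Sahlqvist): \forall x \forall y \forall z ((x R^2 y \wedge xRz) \to \exists w (y = w \wedge z = w)) — i.e. a generalized confluence (Geach) condition.
F1: fails — 0R²0, 0R3 but 0 ≠ 3.
F2: condition met.
F3: fails — dR²a, dRc but a ≠ c.
F4: fails — vR²v, vRu but v ≠ u.
F5: fails — uR²w, uRv but w ≠ v.
Valid on: F2.

F2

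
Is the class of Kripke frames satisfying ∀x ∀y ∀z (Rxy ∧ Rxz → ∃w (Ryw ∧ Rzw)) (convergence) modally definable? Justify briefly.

Yes — defined by ◇□p → □◇p

Yes: it is convergence, defined by the .2 schema ◇□p → □◇p.
Suppose ◇□p→□◇p is valid. Take Rxy, Rxz and set V(p)={w : Ryw}. Then □p at y so ◇□p at x, so □◇p at x, so ◇p at z, giving w with Rzw and Ryw.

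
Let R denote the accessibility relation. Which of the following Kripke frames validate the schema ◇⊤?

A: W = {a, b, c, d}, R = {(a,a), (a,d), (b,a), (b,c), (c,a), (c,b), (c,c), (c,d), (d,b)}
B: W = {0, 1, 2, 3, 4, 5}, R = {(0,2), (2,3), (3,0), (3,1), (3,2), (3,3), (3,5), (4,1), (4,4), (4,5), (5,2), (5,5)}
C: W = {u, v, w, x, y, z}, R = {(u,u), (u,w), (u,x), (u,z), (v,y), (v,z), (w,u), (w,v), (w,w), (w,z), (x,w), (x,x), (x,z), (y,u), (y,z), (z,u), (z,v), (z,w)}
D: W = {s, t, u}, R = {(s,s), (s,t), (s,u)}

Frame correspondent (Sahlqvist): ∀x ∃y Rxy — i.e. seriality.
A: holds.
B: fails — world 1 has no successor.
C: holds.
D: fails — world t has no successor.
Valid on: A, C.

A, C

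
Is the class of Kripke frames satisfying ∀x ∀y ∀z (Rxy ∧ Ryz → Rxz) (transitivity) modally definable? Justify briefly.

This is a Sahlqvist condition; the 4 axiom □p → □□p defines it.
Suppose □p→□□p is valid. Take Rxy, Ryz and set V(p)={w : Rxw}. Then □p at x, so □□p at x, so □p at y, so p at z, i.e. Rxz.

Yes, by □p → □□p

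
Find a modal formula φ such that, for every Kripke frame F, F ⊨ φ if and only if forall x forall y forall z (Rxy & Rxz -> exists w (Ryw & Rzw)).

◇□q → □◇q

The condition is convergence. The .2 schema ◇□q → □◇q defines it.
Suppose ◇□q→□◇q is valid. Take Rxy, Rxz and set V(q)={w : Ryw}. Then □q at y so ◇□q at x, so □◇q at x, so ◇q at z, giving w with Rzw and Ryw.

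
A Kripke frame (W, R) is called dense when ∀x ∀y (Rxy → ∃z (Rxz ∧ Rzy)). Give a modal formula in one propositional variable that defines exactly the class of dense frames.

□□s → □s

The condition is density. The C4 schema □□s → □s defines it.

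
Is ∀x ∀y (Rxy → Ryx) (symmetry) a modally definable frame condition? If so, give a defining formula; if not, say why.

Definable; r → □◇r defines it

The condition is symmetry. A defining modal formula is r → □◇r.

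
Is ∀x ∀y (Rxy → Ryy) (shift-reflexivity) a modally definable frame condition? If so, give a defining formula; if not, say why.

Yes, by □(□p → p)

This is a Sahlqvist condition; the T□ axiom □(□p → p) defines it.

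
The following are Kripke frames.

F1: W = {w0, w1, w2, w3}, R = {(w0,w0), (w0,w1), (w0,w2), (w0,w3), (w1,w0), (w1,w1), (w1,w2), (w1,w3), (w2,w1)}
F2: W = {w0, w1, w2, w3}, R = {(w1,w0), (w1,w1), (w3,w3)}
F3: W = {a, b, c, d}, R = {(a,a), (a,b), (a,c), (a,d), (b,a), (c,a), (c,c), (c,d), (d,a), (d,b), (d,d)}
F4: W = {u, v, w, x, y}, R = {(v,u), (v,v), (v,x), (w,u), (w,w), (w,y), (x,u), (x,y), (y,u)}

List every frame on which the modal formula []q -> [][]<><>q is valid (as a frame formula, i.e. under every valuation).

F3

Frame correspondent (Sahlqvist): forall x forall z (x R^2 z -> exists w (xRw & z R^2 w)) — i.e. a generalized confluence (Geach) condition.
F1: fails — w0R²w3 but no w with w0Rw and w3R²w.
F2: fails — w1R²w0 but no w with w1Rw and w0R²w.
F3: ✓.
F4: fails — vR²u but no t with vRt and uR²t.
Valid on: F3.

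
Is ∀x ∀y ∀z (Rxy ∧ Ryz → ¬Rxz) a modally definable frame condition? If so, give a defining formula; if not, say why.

Modal frame validity is preserved under surjective bounded morphisms.
The 5-cycle (worlds w0,w1,w2,w3,w4 with w0→w1→w2→w3→w4→w0) is intransitive. Mapping every world to a single reflexive point • is a surjective bounded morphism; the reflexive point is not intransitive (R••∧R•• but R••).
Hence intransitivity is not modally definable.

No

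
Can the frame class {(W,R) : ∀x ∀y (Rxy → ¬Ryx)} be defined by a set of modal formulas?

If a class were modally definable it would be closed under surjective bounded morphisms (Goldblatt–Thomason).
The 4-cycle (worlds a,b,c,d with a→b→c→d→a) is asymmetric. Mapping every world to a single reflexive point • is a surjective bounded morphism, and the reflexive point is not asymmetric (R•• but asymmetry requires ¬R••).
So the class is not modally definable.

Not definable by any modal formula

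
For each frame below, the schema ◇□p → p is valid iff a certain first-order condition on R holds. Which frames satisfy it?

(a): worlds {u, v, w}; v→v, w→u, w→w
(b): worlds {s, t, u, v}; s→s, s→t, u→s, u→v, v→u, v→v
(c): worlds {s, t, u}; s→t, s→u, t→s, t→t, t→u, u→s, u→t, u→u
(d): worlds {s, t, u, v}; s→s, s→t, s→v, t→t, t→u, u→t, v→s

(c)

Frame correspondent (Sahlqvist): ∀x ∀y (Rxy → Ryx) — i.e. symmetry.
(a): fails — Rwu but not Ruw.
(b): fails — Rus but not Rsu.
(c): condition met.
(d): fails — Rst but not Rts.
Valid on: (c).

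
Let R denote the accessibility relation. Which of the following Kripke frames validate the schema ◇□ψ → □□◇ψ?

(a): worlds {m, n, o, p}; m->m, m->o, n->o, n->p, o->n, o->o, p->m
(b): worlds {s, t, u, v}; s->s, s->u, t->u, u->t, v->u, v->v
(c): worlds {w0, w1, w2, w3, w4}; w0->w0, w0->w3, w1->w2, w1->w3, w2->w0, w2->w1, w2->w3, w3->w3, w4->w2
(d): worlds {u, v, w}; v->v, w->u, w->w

(c)

This is the axiom for a generalized confluence (Geach) condition; its first-order frame correspondent is ∀x ∀y ∀z ((xRy ∧ xR²z) → ∃w (yRw ∧ zRw)).
(a): fails — nRp, nR²n but no w with pRw and nRw.
(b): fails — sRs, sR²u but no w with sRw and uRw.
(c): ✓.
(d): fails — wRu, wR²u but no t with uRt and uRt.
Valid on: (c).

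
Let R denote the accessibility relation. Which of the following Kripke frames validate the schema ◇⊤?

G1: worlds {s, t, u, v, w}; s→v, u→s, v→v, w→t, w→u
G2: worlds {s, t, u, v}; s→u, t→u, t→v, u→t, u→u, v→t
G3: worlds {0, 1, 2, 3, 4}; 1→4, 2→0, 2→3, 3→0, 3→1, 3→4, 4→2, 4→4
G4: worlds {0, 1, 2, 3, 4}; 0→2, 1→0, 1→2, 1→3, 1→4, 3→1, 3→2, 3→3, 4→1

G2

The schema corresponds to seriality: ∀x ∃y Rxy.
G1: fails — world t has no successor.
G2: holds.
G3: fails — world 0 has no successor.
G4: fails — world 2 has no successor.
Valid on: G2.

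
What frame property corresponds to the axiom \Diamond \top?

This is a form of the D axiom.
Its frame correspondent is seriality — \forall x \exists y Rxy.

Seriality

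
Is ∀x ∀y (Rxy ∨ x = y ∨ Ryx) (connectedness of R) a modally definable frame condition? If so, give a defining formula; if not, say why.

Modal frame validity is preserved under disjoint unions.
Take 4 disjoint single-world reflexive frames: each is trivially connected, but their disjoint union has 4 worlds with no edge between distinct components, so it is not connected.
So the class is not modally definable.

Not definable by any modal formula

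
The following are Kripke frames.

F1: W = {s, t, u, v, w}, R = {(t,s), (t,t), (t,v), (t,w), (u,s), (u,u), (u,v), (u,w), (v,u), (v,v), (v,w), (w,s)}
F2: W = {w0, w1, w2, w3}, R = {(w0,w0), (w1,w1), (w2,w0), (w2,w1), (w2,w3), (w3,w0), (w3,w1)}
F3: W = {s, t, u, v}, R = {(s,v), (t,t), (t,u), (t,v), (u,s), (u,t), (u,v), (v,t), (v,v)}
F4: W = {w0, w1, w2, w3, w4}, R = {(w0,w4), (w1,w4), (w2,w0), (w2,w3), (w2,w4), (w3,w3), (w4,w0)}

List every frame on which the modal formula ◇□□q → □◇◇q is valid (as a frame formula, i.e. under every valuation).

This is the axiom for a generalized confluence (Geach) condition; its first-order frame correspondent is ∀x ∀y ∀z ((xRy ∧ xRz) → ∃w (yR²w ∧ zR²w)).
F1: fails — tRs, tRs but no w* with sR²w* and sR²w*.
F2: fails — w2Rw0, w2Rw1 but no w with w0R²w and w1R²w.
F3: satisfies the condition.
F4: fails — w2Rw0, w2Rw3 but no w with w0R²w and w3R²w.

F3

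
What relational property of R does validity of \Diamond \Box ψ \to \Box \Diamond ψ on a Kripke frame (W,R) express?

convergence: \forall x \forall y \forall z (Rxy \wedge Rxz \to \exists w (Ryw \wedge Rzw))

Suppose ◇□ψ→□◇ψ is valid. Take Rxy, Rxz and set V(ψ)={w : Ryw}. Then □ψ at y so ◇□ψ at x, so □◇ψ at x, so ◇ψ at z, giving w with Rzw and Ryw.
Conversely, any frame satisfying \forall x \forall y \forall z (Rxy \wedge Rxz \to \exists w (Ryw \wedge Rzw)) validates the schema.
So the correspondent is convergence.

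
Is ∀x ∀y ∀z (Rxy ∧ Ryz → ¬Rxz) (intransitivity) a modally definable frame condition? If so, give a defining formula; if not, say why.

If a class were modally definable it would be closed under surjective bounded morphisms (Goldblatt–Thomason).
The 3-cycle (worlds s,t,u with s→t→u→s) is intransitive. Mapping every world to a single reflexive point • is a surjective bounded morphism; the reflexive point is not intransitive (R••∧R•• but R••).
Hence intransitivity is not modally definable.

No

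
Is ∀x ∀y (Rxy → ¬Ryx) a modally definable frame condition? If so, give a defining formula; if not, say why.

No — not modally definable

Modal frame validity is preserved under surjective bounded morphisms.
The 5-cycle (worlds 0,1,2,3,4 with 0→1→2→3→4→0) is asymmetric. Mapping every world to a single reflexive point • is a surjective bounded morphism, and the reflexive point is not asymmetric (R•• but asymmetry requires ¬R••).
Hence asymmetry is not modally definable.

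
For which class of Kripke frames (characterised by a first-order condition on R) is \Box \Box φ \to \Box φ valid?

density: \forall x \forall y (Rxy \to \exists z (Rxz \wedge Rzy))

Suppose □□φ→□φ is valid. Take Rxy and set V(φ)={w : xR²w}. Then □□φ at x, so □φ at x, so φ at y, i.e. ∃z(Rxz∧Rzy).
The converse is a direct semantic check.
So the correspondent is density.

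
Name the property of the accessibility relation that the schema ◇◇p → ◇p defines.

Transitivity

Replacing p by ¬p and contraposing gives the equivalent schema □p → □□p.
Suppose □p→□□p is valid. Take Rxy, Ryz and set V(p)={w : Rxw}. Then □p at x, so □□p at x, so □p at y, so p at z, i.e. Rxz.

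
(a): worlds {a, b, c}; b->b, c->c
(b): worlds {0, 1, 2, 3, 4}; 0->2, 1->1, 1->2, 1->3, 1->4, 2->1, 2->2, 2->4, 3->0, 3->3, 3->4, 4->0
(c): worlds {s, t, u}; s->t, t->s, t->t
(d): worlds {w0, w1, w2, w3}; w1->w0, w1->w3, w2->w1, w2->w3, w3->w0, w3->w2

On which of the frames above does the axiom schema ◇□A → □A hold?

(a)

The schema corresponds to the Euclidean property: ∀x ∀y ∀z (Rxy ∧ Rxz → Ryz).
(a): condition met.
(b): fails — R12 and R13 but not R23.
(c): fails — Rts and Rts but not Rss.
(d): fails — Rw1w0 and Rw1w0 but not Rw0w0.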